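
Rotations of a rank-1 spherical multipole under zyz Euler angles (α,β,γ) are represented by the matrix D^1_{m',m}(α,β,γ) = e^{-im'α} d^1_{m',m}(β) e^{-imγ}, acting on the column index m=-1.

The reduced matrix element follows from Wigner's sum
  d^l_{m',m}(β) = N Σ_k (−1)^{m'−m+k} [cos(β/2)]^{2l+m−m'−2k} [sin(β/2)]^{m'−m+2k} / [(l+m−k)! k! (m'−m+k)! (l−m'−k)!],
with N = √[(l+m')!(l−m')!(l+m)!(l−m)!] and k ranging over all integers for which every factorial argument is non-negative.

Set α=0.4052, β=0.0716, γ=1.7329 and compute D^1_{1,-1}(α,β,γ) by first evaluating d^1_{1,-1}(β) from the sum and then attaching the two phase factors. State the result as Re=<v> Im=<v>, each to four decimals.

D^1_{1,-1}(0.4052,0.0716,1.7329) = e^{-i·1·0.4052}·d^1_{1,-1}(0.0716)·e^{-i·-1·1.7329}. Compute d first:
Half-angle: c=0.999359, s=0.035792. N=√(2·1·1·2)=2.000000
k: max(0,(-1)−(1))=0 … min(1+(-1),1−(1))=0
  k=0: (−1)^2·2.0000/(2)·0.9994^0·0.0358^2 = +0.001281
d^1_{1,-1}(0.0716) = +0.001281
Phases: e^{-i·(1)·0.4052}=+0.919024-0.394203i, e^{-i·(-1)·1.7329}=-0.161395+0.986890i ⇒ D=+0.000308+0.001243i

Re=0.0003 Im=0.0012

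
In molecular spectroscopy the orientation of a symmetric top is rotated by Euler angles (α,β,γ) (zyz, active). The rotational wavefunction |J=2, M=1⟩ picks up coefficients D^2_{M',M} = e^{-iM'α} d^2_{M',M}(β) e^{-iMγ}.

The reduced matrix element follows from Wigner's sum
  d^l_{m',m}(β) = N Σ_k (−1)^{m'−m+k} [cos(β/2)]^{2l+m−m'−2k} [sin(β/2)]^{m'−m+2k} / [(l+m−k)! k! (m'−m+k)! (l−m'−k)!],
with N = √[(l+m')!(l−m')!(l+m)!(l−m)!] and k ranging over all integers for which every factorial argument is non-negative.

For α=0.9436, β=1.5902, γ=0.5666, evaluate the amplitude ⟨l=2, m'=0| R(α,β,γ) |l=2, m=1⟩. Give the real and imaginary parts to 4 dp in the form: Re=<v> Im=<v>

Re=-0.0200 Im=0.0128

First d^2_{0,1}(β=1.5902), then the phase factors e^{-i(0)α} and e^{-i(1)γ}:
c=cos(1.5902/2)=0.700213, s=sin(1.5902/2)=0.713934; N=√[2·2·6·1]=4.898979
k: max(0,(1)−(0))=1 … min(2+(1),2−(0))=2
  k=1: (−1)^0·4.8990/(2)·0.7002^3·0.7139^1 = +0.600378
  k=2: (−1)^1·4.8990/(2)·0.7002^1·0.7139^3 = -0.624136
d^2_{0,1}(1.5902) = +0.600378 -0.624136 = -0.023759
D = (+1.000000+0.000000i)·(-0.023759)·(+0.843731-0.536766i) = -0.020046+0.012753i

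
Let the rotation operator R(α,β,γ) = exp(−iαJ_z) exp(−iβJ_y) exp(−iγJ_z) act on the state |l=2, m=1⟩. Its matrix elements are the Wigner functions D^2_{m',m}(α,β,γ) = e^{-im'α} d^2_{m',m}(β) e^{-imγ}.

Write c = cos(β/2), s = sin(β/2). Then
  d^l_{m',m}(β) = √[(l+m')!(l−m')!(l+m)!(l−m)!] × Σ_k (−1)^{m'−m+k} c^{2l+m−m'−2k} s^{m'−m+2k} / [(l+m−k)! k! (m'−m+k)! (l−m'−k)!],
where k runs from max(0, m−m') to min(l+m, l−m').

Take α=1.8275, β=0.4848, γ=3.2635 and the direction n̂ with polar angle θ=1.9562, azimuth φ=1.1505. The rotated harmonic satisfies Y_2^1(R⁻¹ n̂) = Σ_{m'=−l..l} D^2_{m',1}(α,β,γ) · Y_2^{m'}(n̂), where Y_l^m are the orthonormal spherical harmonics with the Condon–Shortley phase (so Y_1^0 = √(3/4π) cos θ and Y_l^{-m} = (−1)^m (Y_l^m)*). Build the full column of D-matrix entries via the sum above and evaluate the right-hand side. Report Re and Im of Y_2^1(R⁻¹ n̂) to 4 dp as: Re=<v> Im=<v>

Need the full column D^2_{m',1} for m'=−2..2 at α=1.8275, β=0.4848, γ=3.2635.
cos(β/2)=0.970765, sin(β/2)=0.240033
d^2_{-2,1}: single k=3 term ⇒ +0.026851;  D = +0.024819+0.010246i
d^2_{-1,1}: k∈[2..3] ⇒ +0.162889 -0.003320 = +0.159569;  D = +0.021444-0.158122i
d^2_{0,1}: k∈[1..2] ⇒ +0.537884 -0.032885 = +0.504999;  D = -0.501251+0.061411i
d^2_{1,1}: k∈[0..1] ⇒ +0.888088 -0.162889 = +0.725199;  D = +0.268055+0.673839i
d^2_{2,1}: single k=0 term ⇒ -0.439181;  D = -0.353490+0.260623i
Y_2^{m'}(θ=1.9562,φ=1.1505) and Σ D·Y over m':
  (+0.0248+0.0102i)·(-0.2212-0.2471i)  (+0.0214-0.1581i)·(-0.1098+0.2457i)  (-0.5013+0.0614i)·(-0.1817+0.0000i)  (+0.2681+0.6738i)·(+0.1098+0.2457i)  (-0.3535+0.2606i)·(-0.2212+0.2471i)
Y_2^1(R⁻¹ n̂) = +0.002274-0.002082i

Re=0.0023 Im=-0.0021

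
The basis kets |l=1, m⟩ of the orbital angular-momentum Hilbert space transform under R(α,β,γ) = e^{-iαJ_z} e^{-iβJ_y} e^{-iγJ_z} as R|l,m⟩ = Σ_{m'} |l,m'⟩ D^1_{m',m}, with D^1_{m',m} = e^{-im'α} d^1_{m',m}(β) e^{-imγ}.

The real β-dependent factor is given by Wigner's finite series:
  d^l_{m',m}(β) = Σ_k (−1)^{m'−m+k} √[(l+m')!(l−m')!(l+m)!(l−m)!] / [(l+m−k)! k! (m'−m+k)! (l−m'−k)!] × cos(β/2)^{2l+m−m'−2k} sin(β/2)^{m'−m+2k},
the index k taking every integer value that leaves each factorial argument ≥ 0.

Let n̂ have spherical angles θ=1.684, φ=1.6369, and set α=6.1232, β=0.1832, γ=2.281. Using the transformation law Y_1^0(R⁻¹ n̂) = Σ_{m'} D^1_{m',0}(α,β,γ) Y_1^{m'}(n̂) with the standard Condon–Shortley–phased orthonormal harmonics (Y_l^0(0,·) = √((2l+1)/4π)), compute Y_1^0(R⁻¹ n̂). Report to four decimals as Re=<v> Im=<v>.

Need the full column D^1_{m',0} for m'=−1..1 at α=6.1232, β=0.1832, γ=2.281.
cos(β/2)=0.995808, sin(β/2)=0.091472
d^1_{-1,0}: single k=1 term ⇒ +0.128819;  D = +0.127173-0.020521i
d^1_{0,0}: k∈[0..1] ⇒ +0.991633 -0.008367 = +0.983266;  D = +0.983266+0.000000i
d^1_{1,0}: single k=0 term ⇒ -0.128819;  D = -0.127173-0.020521i
Y_1^{m'}(θ=1.684,φ=1.6369) and Σ D·Y over m':
  (+0.1272-0.0205i)·(-0.0227-0.3425i)  (+0.9833+0.0000i)·(-0.0552+0.0000i)  (-0.1272-0.0205i)·(+0.0227-0.3425i)
Y_1^0(R⁻¹ n̂) = -0.074096+0.000000i

Re=-0.0741 Im=0.0000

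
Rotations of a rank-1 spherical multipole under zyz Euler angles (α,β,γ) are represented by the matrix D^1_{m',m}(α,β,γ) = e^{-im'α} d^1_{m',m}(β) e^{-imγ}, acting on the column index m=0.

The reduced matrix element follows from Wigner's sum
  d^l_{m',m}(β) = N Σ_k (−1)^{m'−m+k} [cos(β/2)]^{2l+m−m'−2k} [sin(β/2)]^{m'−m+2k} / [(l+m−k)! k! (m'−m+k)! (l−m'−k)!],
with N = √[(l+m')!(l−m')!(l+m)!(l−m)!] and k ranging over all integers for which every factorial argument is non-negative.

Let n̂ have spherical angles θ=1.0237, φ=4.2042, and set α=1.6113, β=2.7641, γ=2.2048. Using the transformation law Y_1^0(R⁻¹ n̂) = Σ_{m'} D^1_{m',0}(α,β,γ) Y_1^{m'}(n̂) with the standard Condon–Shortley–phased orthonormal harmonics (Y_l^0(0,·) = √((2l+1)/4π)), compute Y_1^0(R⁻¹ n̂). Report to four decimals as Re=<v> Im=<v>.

Re=-0.3675 Im=0.0000

Need the full column D^1_{m',0} for m'=−1..1 at α=1.6113, β=2.7641, γ=2.2048.
cos(β/2)=0.187628, sin(β/2)=0.982240
d^1_{-1,0}: single k=1 term ⇒ +0.260633;  D = -0.010554+0.260419i
d^1_{0,0}: k∈[0..1] ⇒ +0.035204 -0.964796 = -0.929592;  D = -0.929592+0.000000i
d^1_{1,0}: single k=0 term ⇒ -0.260633;  D = +0.010554+0.260419i
Y_1^{m'}(θ=1.0237,φ=4.2042) and Σ D·Y over m':
  (-0.0106+0.2604i)·(-0.1436+0.2578i)  (-0.9296+0.0000i)·(+0.2542+0.0000i)  (+0.0106+0.2604i)·(+0.1436+0.2578i)
Y_1^0(R⁻¹ n̂) = -0.367509+0.000000i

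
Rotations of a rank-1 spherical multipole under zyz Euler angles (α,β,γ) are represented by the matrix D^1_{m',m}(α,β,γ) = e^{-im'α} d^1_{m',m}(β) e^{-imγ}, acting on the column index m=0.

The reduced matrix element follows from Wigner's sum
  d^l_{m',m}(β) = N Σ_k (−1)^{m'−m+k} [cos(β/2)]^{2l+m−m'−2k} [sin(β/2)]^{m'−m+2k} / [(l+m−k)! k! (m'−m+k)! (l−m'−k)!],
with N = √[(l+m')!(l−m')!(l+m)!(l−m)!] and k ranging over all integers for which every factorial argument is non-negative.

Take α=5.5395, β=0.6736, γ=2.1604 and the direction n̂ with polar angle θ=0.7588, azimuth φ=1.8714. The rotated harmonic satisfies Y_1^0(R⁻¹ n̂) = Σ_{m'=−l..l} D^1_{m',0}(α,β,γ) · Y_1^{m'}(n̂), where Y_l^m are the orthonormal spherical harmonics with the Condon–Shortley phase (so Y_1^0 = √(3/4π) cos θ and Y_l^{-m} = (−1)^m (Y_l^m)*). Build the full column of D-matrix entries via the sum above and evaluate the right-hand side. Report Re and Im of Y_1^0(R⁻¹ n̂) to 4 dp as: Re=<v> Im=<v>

Re=0.0958 Im=0.0000

Need the full column D^1_{m',0} for m'=−1..1 at α=5.5395, β=0.6736, γ=2.1604.
cos(β/2)=0.943817, sin(β/2)=0.330469
d^1_{-1,0}: single k=1 term ⇒ +0.441096;  D = +0.324637-0.298624i
d^1_{0,0}: k∈[0..1] ⇒ +0.890791 -0.109209 = +0.781581;  D = +0.781581+0.000000i
d^1_{1,0}: single k=0 term ⇒ -0.441096;  D = -0.324637-0.298624i
Y_1^{m'}(θ=0.7588,φ=1.8714) and Σ D·Y over m':
  (+0.3246-0.2986i)·(-0.0704-0.2271i)  (+0.7816+0.0000i)·(+0.3546+0.0000i)  (-0.3246-0.2986i)·(+0.0704-0.2271i)
Y_1^0(R⁻¹ n̂) = +0.095807+0.000000i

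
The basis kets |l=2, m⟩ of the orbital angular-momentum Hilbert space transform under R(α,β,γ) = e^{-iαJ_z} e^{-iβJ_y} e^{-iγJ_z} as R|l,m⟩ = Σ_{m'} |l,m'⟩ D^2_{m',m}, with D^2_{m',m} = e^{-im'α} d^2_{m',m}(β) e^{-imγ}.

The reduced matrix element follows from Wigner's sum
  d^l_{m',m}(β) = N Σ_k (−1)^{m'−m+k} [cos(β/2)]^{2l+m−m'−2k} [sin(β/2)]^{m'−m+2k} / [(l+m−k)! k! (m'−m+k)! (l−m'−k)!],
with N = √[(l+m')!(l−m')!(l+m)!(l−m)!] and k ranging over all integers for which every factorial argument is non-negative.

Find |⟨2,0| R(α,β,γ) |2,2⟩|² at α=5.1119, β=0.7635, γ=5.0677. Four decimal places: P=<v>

P=0.0857

First d^2_{0,2}(β=0.7635), then the phase factors e^{-i(0)α} and e^{-i(2)γ}:
With c≡cos(β/2)=0.928014 and s≡sin(β/2)=0.372545, N=[2·2·24·1]^{1/2}=9.797959
The bounds max(0,m−m')=2 and min(l+m,l−m')=2 give 1 term
  k=2: (−1)^0·9.7980/(4)·0.9280^2·0.3725^2 = +0.292781
d^2_{0,2}(0.7635) = +0.292781
|D^2_{0,2}|² = |d^2_{0,2}(β)|² = (+0.292781)² = 0.085721 (the z-rotation phases have unit modulus)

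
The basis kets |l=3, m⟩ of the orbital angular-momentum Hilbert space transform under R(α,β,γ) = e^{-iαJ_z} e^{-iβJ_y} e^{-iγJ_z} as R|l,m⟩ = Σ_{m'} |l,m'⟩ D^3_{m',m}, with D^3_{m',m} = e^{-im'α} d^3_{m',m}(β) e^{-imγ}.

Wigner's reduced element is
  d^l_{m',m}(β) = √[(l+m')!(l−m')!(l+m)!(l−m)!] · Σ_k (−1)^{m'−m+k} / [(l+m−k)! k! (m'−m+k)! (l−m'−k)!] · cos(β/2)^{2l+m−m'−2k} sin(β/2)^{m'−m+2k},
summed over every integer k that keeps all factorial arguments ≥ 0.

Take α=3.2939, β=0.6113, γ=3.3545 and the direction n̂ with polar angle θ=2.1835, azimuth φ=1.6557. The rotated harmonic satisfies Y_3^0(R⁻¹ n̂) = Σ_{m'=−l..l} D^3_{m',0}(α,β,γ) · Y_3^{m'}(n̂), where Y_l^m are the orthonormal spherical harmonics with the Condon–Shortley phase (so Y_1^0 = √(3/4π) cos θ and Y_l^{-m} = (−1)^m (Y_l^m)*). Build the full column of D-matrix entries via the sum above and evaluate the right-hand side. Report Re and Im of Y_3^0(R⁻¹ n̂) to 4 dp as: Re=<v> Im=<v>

Need the full column D^3_{m',0} for m'=−3..3 at α=3.2939, β=0.6113, γ=3.3545.
cos(β/2)=0.953652, sin(β/2)=0.300913
d^3_{-3,0}: single k=3 term ⇒ +0.105684;  D = -0.094842-0.046626i
d^3_{-2,0}: k∈[2..3] ⇒ +0.410206 -0.040842 = +0.369364;  D = +0.352359+0.110782i
d^3_{-1,0}: k∈[1..3] ⇒ +0.822205 -0.245586 +0.008151 = +0.584770;  D = -0.578000-0.088721i
d^3_{0,0}: k∈[0..3] ⇒ +0.752209 -0.674037 +0.067110 -0.000742 = +0.144539;  D = +0.144539+0.000000i
d^3_{1,0}: k∈[0..2] ⇒ -0.822205 +0.245586 -0.008151 = -0.584770;  D = +0.578000-0.088721i
d^3_{2,0}: k∈[0..1] ⇒ +0.410206 -0.040842 = +0.369364;  D = +0.352359-0.110782i
d^3_{3,0}: single k=0 term ⇒ -0.105684;  D = +0.094842-0.046626i
Y_3^{m'}(θ=2.1835,φ=1.6557) and Σ D·Y over m':
  (-0.0948-0.0466i)·(+0.0576+0.2211i)  (+0.3524+0.1108i)·(+0.3877-0.0665i)  (-0.5780-0.0887i)·(-0.0147-0.1722i)  (+0.1445+0.0000i)·(+0.2889+0.0000i)  (+0.5780-0.0887i)·(+0.0147-0.1722i)  (+0.3524-0.1108i)·(+0.3877+0.0665i)  (+0.0948-0.0466i)·(-0.0576+0.2211i)
Y_3^0(R⁻¹ n̂) = +0.325794+0.000000i

Re=0.3258 Im=0.0000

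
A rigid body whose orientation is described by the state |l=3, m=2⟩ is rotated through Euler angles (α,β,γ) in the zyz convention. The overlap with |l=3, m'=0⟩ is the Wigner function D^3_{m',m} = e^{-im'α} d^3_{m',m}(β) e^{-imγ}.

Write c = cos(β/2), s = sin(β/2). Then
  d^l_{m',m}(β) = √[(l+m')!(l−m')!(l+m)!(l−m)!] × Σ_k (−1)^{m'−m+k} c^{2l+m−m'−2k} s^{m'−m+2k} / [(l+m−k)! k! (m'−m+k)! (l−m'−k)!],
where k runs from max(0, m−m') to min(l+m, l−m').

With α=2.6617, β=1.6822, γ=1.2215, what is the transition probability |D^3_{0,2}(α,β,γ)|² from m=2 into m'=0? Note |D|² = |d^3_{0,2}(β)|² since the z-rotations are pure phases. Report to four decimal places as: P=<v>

P=0.0226

D^3_{0,2}(2.6617,1.6822,1.2215) = e^{-i·0·2.6617}·d^3_{0,2}(1.6822)·e^{-i·2·1.2215}. Compute d first:
With c≡cos(β/2)=0.666643 and s≡sin(β/2)=0.745377, N=[6·6·120·1]^{1/2}=65.726707
Admissible k: 2..3 (factorial args all ≥0)
  k=2: (−1)^0·65.7267/(12)·0.6666^4·0.7454^2 = +0.601017
  k=3: (−1)^1·65.7267/(12)·0.6666^2·0.7454^4 = -0.751366
d^3_{0,2}(1.6822) = +0.601017 -0.751366 = -0.150349
|D^3_{0,2}|² = |d^3_{0,2}(β)|² = (-0.150349)² = 0.022605 (the z-rotation phases have unit modulus)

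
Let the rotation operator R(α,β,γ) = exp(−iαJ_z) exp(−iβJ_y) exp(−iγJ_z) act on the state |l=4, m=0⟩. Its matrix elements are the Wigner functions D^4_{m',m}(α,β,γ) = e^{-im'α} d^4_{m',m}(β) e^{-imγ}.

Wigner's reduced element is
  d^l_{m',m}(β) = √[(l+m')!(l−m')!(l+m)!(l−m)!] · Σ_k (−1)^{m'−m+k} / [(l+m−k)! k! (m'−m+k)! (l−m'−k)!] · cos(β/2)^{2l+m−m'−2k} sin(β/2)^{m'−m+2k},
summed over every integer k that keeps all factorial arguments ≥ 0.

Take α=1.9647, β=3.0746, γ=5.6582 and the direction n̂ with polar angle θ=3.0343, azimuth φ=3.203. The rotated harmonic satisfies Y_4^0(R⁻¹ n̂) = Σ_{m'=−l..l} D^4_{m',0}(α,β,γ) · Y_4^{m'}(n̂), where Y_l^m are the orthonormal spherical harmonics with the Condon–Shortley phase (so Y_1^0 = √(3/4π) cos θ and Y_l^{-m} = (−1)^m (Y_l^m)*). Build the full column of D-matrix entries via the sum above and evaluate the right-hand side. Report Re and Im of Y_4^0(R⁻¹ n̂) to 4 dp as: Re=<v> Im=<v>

Re=0.7992 Im=0.0000

Need the full column D^4_{m',0} for m'=−4..4 at α=1.9647, β=3.0746, γ=5.6582.
cos(β/2)=0.033490, sin(β/2)=0.999439
d^4_{-4,0}: single k=4 term ⇒ +0.000011;  D = -0.000000+0.000011i
d^4_{-3,0}: k∈[3..4] ⇒ +0.000000 -0.000443 = -0.000443;  D = -0.000410+0.000168i
d^4_{-2,0}: k∈[2..4] ⇒ +0.000000 -0.000032 +0.010605 = +0.010573;  D = -0.007458-0.007494i
d^4_{-1,0}: k∈[1..4] ⇒ +0.000000 -0.000001 +0.001005 -0.149185 = -0.148181;  D = +0.056871-0.136833i
d^4_{0,0}: k∈[0..4] ⇒ +0.000000 -0.000000 +0.000045 -0.017885 +0.995521 = +0.977681;  D = +0.977681+0.000000i
d^4_{1,0}: k∈[0..3] ⇒ -0.000000 +0.000001 -0.001005 +0.149185 = +0.148181;  D = -0.056871-0.136833i
d^4_{2,0}: k∈[0..2] ⇒ +0.000000 -0.000032 +0.010605 = +0.010573;  D = -0.007458+0.007494i
d^4_{3,0}: k∈[0..1] ⇒ -0.000000 +0.000443 = +0.000443;  D = +0.000410+0.000168i
d^4_{4,0}: single k=0 term ⇒ +0.000011;  D = -0.000000-0.000011i
Y_4^{m'}(θ=3.0343,φ=3.203) and Σ D·Y over m':
  (-0.0000+0.0000i)·(+0.0001-0.0000i)  (-0.0004+0.0002i)·(+0.0015-0.0003i)  (-0.0075-0.0075i)·(+0.0225-0.0028i)  (+0.0569-0.1368i)·(+0.1971-0.0121i)  (+0.9777+0.0000i)·(+0.7982+0.0000i)  (-0.0569-0.1368i)·(-0.1971-0.0121i)  (-0.0075+0.0075i)·(+0.0225+0.0028i)  (+0.0004+0.0002i)·(-0.0015-0.0003i)  (-0.0000-0.0000i)·(+0.0001+0.0000i)
Y_4^0(R⁻¹ n̂) = +0.799151-0.000000i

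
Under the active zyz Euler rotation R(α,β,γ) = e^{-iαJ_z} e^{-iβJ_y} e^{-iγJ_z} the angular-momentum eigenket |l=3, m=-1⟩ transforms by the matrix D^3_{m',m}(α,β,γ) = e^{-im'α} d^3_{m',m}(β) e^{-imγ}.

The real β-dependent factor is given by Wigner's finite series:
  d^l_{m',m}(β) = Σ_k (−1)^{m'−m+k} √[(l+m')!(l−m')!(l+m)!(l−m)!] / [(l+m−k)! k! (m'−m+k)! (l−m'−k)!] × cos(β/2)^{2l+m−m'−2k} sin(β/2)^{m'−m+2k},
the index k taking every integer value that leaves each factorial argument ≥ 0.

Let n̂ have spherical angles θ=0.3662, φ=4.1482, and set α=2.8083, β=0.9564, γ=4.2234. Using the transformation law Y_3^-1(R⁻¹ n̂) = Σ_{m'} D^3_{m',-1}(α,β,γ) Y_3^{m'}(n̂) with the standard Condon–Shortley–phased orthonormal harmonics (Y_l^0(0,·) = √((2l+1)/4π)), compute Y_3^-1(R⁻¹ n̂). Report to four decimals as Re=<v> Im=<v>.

Need the full column D^3_{m',-1} for m'=−3..3 at α=2.8083, β=0.9564, γ=4.2234.
cos(β/2)=0.887825, sin(β/2)=0.460182
d^3_{-3,-1}: single k=2 term ⇒ +0.509581;  D = +0.507872+0.041703i
d^3_{-2,-1}: k∈[1..2] ⇒ +0.802723 -0.431320 = +0.371402;  D = -0.339843-0.149821i
d^3_{-1,-1}: k∈[0..2] ⇒ +0.489737 -1.052587 +0.212092 = -0.350757;  D = -0.257000-0.238708i
d^3_{0,-1}: k∈[0..2] ⇒ -0.879339 +0.708732 -0.063470 = -0.234076;  D = +0.109954+0.206645i
d^3_{1,-1}: k∈[0..2] ⇒ +0.789440 -0.282789 +0.009497 = +0.516148;  D = +0.080038+0.509904i
d^3_{2,-1}: k∈[0..1] ⇒ -0.431320 +0.057939 = -0.373381;  D = -0.065963+0.367508i
d^3_{3,-1}: single k=0 term ⇒ +0.136905;  D = -0.066940+0.119423i
Y_3^{m'}(θ=0.3662,φ=4.1482) and Σ D·Y over m':
  (+0.5079+0.0417i)·(+0.0190+0.0023i)  (-0.3398-0.1498i)·(-0.0524-0.1106i)  (-0.2570-0.2387i)·(-0.2078+0.3285i)  (+0.1100+0.2066i)·(+0.4735+0.0000i)  (+0.0800+0.5099i)·(+0.2078+0.3285i)  (-0.0660+0.3675i)·(-0.0524+0.1106i)  (-0.0669+0.1194i)·(-0.0190+0.0023i)
Y_3^-1(R⁻¹ n̂) = +0.007650+0.213747i

Re=0.0076 Im=0.2137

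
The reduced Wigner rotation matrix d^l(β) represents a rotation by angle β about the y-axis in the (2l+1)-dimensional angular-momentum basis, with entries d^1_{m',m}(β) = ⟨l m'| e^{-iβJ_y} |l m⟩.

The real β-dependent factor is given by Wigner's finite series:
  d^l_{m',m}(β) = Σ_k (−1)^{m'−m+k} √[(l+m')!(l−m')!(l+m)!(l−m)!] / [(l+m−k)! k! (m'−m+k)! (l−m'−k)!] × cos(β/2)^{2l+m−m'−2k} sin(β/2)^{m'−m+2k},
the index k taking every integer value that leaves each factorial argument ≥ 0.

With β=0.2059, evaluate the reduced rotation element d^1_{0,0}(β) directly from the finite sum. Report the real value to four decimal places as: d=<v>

d^1_{0,0}(β=0.2059) via Wigner's sum:
c=cos(0.2059/2)=0.994705, s=sin(0.2059/2)=0.102768; N=√[1·1·1·1]=1.000000
k∈{0,1} keeps every argument non-negative
  k=0: (−1)^0·1.0000/(1)·0.9947^2·0.1028^0 = +0.989439
  k=1: (−1)^1·1.0000/(1)·0.9947^0·0.1028^2 = -0.010561
d^1_{0,0}(0.2059) = +0.989439 -0.010561 = +0.978877

d=0.9789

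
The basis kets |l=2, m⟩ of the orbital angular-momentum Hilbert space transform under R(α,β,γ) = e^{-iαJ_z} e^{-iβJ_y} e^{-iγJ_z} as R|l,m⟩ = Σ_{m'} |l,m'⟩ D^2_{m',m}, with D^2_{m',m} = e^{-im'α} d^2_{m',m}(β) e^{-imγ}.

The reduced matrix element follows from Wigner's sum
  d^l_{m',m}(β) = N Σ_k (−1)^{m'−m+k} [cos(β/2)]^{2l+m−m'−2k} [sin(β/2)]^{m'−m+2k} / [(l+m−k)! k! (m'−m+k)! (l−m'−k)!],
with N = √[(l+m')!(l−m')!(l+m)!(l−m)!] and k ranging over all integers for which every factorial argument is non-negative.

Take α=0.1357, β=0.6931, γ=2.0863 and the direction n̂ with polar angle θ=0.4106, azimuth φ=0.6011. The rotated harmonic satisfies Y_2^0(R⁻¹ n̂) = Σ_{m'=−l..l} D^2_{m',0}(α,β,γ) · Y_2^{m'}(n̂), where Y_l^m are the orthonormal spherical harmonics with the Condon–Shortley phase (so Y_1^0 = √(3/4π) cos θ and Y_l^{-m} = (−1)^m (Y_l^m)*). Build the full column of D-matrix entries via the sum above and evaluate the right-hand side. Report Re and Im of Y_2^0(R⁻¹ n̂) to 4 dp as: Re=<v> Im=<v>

Re=0.5087 Im=0.0000

Need the full column D^2_{m',0} for m'=−2..2 at α=0.1357, β=0.6931, γ=2.0863.
cos(β/2)=0.940550, sin(β/2)=0.339655
d^2_{-2,0}: single k=2 term ⇒ +0.249986;  D = +0.240835+0.067016i
d^2_{-1,0}: k∈[1..2] ⇒ +0.692244 -0.090276 = +0.601968;  D = +0.596435+0.081437i
d^2_{0,0}: k∈[0..2] ⇒ +0.782578 -0.408225 +0.013309 = +0.387662;  D = +0.387662+0.000000i
d^2_{1,0}: k∈[0..1] ⇒ -0.692244 +0.090276 = -0.601968;  D = -0.596435+0.081437i
d^2_{2,0}: single k=0 term ⇒ +0.249986;  D = +0.240835-0.067016i
Y_2^{m'}(θ=0.4106,φ=0.6011) and Σ D·Y over m':
  (+0.2408+0.0670i)·(+0.0222-0.0574i)  (+0.5964+0.0814i)·(+0.2332-0.1599i)  (+0.3877+0.0000i)·(+0.4800+0.0000i)  (-0.5964+0.0814i)·(-0.2332-0.1599i)  (+0.2408-0.0670i)·(+0.0222+0.0574i)
Y_2^0(R⁻¹ n̂) = +0.508661+0.000000i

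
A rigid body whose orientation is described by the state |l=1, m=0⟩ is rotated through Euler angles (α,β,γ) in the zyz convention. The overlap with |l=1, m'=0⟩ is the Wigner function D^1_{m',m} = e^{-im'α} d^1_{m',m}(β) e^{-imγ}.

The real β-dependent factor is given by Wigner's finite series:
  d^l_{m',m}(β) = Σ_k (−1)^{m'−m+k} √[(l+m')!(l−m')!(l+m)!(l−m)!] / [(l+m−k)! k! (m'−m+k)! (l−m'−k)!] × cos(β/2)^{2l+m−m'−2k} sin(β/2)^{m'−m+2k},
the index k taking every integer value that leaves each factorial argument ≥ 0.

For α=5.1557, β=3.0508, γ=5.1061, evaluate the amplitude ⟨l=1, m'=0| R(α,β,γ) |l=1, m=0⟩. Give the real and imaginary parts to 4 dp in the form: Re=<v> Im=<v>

First d^1_{0,0}(β=3.0508), then the phase factors e^{-i(0)α} and e^{-i(0)γ}:
Half-angle: c=0.045381, s=0.998970. N=√(1·1·1·1)=1.000000
k: max(0,(0)−(0))=0 … min(1+(0),1−(0))=1
  k=0: (−1)^0·1.0000/(1)·0.0454^2·0.9990^0 = +0.002059
  k=1: (−1)^1·1.0000/(1)·0.0454^0·0.9990^2 = -0.997941
d^1_{0,0}(3.0508) = +0.002059 -0.997941 = -0.995881
Phases: e^{-i·(0)·5.1557}=+1.000000+0.000000i, e^{-i·(0)·5.1061}=+1.000000+0.000000i ⇒ D=-0.995881+0.000000i

Re=-0.9959 Im=0.0000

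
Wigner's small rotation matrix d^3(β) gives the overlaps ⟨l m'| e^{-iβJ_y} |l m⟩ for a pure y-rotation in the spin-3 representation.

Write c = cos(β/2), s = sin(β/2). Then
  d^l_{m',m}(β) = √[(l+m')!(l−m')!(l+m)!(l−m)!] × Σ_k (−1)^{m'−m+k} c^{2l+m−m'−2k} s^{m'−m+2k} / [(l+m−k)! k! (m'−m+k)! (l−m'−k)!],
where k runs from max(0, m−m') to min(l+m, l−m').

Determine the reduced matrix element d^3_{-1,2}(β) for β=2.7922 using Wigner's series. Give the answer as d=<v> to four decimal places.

d=-0.4773

d^3_{-1,2}(β=2.7922) via Wigner's sum:
Half-angle: c=0.173809, s=0.984779. N=√(2·24·120·1)=75.894664
Admissible k: 3..4 (factorial args all ≥0)
  k=3: (−1)^0·75.8947/(12)·0.1738^3·0.9848^3 = +0.031715
  k=4: (−1)^1·75.8947/(24)·0.1738^1·0.9848^5 = -0.509058
d^3_{-1,2}(2.7922) = +0.031715 -0.509058 = -0.477343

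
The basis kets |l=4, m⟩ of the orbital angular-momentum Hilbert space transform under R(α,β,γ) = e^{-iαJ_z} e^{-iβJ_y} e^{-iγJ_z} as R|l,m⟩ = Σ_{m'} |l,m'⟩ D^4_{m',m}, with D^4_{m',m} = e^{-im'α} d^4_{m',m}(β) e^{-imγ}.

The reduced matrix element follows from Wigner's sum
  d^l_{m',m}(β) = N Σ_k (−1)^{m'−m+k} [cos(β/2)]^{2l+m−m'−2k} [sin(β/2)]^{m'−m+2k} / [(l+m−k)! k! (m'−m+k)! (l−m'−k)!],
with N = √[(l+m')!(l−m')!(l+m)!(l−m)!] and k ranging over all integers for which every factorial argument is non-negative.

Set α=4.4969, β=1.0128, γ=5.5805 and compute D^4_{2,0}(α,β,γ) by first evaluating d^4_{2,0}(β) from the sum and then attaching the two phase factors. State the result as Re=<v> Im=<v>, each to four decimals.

Re=-0.2488 Im=-0.1144

First d^4_{2,0}(β=1.0128), then the phase factors e^{-i(2)α} and e^{-i(0)γ}:
Half-angle: c=0.874496, s=0.485032. N=√(720·2·24·24)=910.735966
k∈{0,1,2} keeps every argument non-negative
  k=0: (−1)^2·910.7360/(96)·0.8745^6·0.4850^2 = +0.998183
  k=1: (−1)^3·910.7360/(36)·0.8745^4·0.4850^4 = -0.818850
  k=2: (−1)^4·910.7360/(96)·0.8745^2·0.4850^6 = +0.094463
d^4_{2,0}(1.0128) = +0.998183 -0.818850 +0.094463 = +0.273796
Attach z-rotation phases: D = e^{-i(2)(4.4969)}·(+0.273796)·e^{-i(0)(5.5805)} = -0.248760-0.114381i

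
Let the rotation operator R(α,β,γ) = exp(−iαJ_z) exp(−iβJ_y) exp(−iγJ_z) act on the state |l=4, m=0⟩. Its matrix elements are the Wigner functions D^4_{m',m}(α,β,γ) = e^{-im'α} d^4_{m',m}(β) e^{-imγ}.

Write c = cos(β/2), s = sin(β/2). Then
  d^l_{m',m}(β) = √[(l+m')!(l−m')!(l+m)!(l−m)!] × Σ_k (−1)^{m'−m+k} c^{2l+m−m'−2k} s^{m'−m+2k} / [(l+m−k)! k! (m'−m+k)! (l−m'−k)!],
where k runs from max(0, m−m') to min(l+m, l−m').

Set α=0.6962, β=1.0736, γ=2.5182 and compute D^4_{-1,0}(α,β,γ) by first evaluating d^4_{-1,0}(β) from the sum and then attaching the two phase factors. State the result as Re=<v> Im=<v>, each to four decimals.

First d^4_{-1,0}(β=1.0736), then the phase factors e^{-i(-1)α} and e^{-i(0)γ}:
Half-angle: c=0.859350, s=0.511389. N=√(6·120·24·24)=643.987578
Admissible k: 1..4 (factorial args all ≥0)
  k=1: (−1)^0·643.9876/(144)·0.8593^7·0.5114^1 = +0.791507
  k=2: (−1)^1·643.9876/(24)·0.8593^5·0.5114^3 = -1.681779
  k=3: (−1)^2·643.9876/(24)·0.8593^3·0.5114^5 = +0.595568
  k=4: (−1)^3·643.9876/(144)·0.8593^1·0.5114^7 = -0.035151
d^4_{-1,0}(1.0736) = +0.791507 -1.681779 +0.595568 -0.035151 = -0.329855
D = (+0.767285+0.641307i)·(-0.329855)·(+1.000000+0.000000i) = -0.253092-0.211538i

Re=-0.2531 Im=-0.2115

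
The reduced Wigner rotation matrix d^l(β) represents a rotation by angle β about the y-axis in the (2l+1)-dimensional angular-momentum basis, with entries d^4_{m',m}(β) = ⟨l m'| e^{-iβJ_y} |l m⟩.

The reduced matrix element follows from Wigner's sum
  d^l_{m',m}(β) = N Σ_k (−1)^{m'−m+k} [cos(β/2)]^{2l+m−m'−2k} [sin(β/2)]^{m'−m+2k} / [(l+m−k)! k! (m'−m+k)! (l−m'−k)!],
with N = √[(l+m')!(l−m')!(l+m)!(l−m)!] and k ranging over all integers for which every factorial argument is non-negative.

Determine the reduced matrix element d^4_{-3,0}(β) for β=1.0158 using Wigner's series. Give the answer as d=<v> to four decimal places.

d=0.4785

d^4_{-3,0}(β=1.0158) via Wigner's sum:
c=cos(1.0158/2)=0.873768, s=sin(1.0158/2)=0.486343; N=√[1·5040·24·24]=1703.830978
Admissible k: 3..4 (factorial args all ≥0)
  k=3: (−1)^0·1703.8310/(144)·0.8738^5·0.4863^3 = +0.693223
  k=4: (−1)^1·1703.8310/(144)·0.8738^3·0.4863^5 = -0.214767
d^4_{-3,0}(1.0158) = +0.693223 -0.214767 = +0.478457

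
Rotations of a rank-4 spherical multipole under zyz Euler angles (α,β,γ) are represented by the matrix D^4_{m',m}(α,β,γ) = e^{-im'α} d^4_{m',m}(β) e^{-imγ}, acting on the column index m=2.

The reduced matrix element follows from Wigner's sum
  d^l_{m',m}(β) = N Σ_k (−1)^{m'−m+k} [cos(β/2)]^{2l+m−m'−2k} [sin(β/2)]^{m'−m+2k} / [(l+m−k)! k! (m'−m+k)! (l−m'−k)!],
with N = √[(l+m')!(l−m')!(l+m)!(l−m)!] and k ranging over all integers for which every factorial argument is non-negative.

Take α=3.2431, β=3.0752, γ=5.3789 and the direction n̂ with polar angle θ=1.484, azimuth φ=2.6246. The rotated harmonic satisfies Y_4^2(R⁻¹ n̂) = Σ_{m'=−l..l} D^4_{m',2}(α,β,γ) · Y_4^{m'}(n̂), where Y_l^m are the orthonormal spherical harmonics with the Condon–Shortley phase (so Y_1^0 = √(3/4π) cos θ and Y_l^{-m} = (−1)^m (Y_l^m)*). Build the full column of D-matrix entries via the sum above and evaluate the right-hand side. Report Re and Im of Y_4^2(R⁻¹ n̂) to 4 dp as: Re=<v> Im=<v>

Need the full column D^4_{m',2} for m'=−4..4 at α=3.2431, β=3.0752, γ=5.3789.
cos(β/2)=0.033190, sin(β/2)=0.999449
d^4_{-4,2}: single k=6 term ⇒ +0.005810;  D = -0.003487+0.004647i
d^4_{-3,2}: k∈[5..6] ⇒ +0.000409 -0.123708 = -0.123299;  D = -0.063635+0.105609i
d^4_{-2,2}: k∈[4..6] ⇒ +0.000018 -0.013175 +0.995601 = +0.982444;  D = -0.419163+0.888537i
d^4_{-1,2}: k∈[3..5] ⇒ +0.000001 -0.000773 +0.140272 = +0.139499;  D = +0.046427-0.131547i
d^4_{0,2}: k∈[2..4] ⇒ +0.000000 -0.000031 +0.010416 = +0.010385;  D = -0.002446+0.010093i
d^4_{1,2}: k∈[1..3] ⇒ +0.000000 -0.000001 +0.000516 = +0.000515;  D = +0.000070-0.000510i
d^4_{2,2}: k∈[0..2] ⇒ +0.000000 -0.000000 +0.000018 = +0.000018;  D = -0.000001+0.000018i
d^4_{3,2}: k∈[0..1] ⇒ -0.000000 +0.000000 = +0.000000;  D = -0.000000-0.000000i
d^4_{4,2}: single k=0 term ⇒ +0.000000;  D = +0.000000+0.000000i
Y_4^{m'}(θ=1.484,φ=2.6246) and Σ D·Y over m':
  (-0.0035+0.0046i)·(-0.2079+0.3831i)  (-0.0636+0.1056i)·(-0.0021-0.1073i)  (-0.4192+0.8885i)·(-0.1609-0.2703i)  (+0.0464-0.1315i)·(+0.1047+0.0595i)  (-0.0024+0.0101i)·(+0.2937+0.0000i)  (+0.0001-0.0005i)·(-0.1047+0.0595i)  (-0.0000+0.0000i)·(-0.1609+0.2703i)  (-0.0000-0.0000i)·(+0.0021-0.1073i)  (+0.0000+0.0000i)·(-0.2079-0.3831i)
Y_4^2(R⁻¹ n̂) = +0.329996-0.033317i

Re=0.3300 Im=-0.0333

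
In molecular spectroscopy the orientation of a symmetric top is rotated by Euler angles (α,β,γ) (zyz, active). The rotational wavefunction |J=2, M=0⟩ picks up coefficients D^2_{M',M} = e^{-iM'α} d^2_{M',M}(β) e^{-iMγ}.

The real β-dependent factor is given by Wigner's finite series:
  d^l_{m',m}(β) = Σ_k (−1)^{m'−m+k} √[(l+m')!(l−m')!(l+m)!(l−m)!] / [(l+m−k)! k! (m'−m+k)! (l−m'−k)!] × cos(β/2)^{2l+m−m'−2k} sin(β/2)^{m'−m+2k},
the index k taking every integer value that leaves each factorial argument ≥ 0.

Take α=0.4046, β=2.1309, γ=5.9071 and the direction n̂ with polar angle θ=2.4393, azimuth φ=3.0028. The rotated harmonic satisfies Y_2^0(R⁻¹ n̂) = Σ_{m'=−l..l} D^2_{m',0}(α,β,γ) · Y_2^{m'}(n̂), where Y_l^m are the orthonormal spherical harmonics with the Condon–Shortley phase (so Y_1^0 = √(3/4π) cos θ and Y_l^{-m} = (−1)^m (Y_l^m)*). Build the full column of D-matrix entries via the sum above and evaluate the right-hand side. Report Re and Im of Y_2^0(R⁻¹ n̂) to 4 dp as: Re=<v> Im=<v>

Need the full column D^2_{m',0} for m'=−2..2 at α=0.4046, β=2.1309, γ=5.9071.
cos(β/2)=0.484111, sin(β/2)=0.875007
d^2_{-2,0}: single k=2 term ⇒ +0.439529;  D = +0.303309+0.318103i
d^2_{-1,0}: k∈[1..2] ⇒ +0.243176 -0.794428 = -0.551252;  D = -0.506744-0.217001i
d^2_{0,0}: k∈[0..2] ⇒ +0.054926 -0.717748 +0.586200 = -0.076622;  D = -0.076622+0.000000i
d^2_{1,0}: k∈[0..1] ⇒ -0.243176 +0.794428 = +0.551252;  D = +0.506744-0.217001i
d^2_{2,0}: single k=0 term ⇒ +0.439529;  D = +0.303309-0.318103i
Y_2^{m'}(θ=2.4393,φ=3.0028) and Σ D·Y over m':
  (+0.3033+0.3181i)·(+0.1550+0.0442i)  (-0.5067-0.2170i)·(+0.3773+0.0527i)  (-0.0766+0.0000i)·(+0.2360+0.0000i)  (+0.5067-0.2170i)·(-0.3773+0.0527i)  (+0.3033-0.3181i)·(+0.1550-0.0442i)
Y_2^0(R⁻¹ n̂) = -0.311650+0.000000i

Re=-0.3117 Im=0.0000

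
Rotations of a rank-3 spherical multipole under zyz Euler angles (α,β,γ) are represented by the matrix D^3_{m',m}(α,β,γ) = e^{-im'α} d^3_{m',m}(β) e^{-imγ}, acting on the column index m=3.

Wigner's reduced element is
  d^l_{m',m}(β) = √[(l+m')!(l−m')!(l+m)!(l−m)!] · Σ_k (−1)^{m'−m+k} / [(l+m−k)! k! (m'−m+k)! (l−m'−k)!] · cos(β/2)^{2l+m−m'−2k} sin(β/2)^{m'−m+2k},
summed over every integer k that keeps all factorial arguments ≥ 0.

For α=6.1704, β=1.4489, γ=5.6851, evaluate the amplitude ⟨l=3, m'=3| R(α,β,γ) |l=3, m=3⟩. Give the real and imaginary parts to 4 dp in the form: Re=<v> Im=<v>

Re=-0.0940 Im=0.1493

D^3_{3,3}(6.1704,1.4489,5.6851) = e^{-i·3·6.1704}·d^3_{3,3}(1.4489)·e^{-i·3·5.6851}. Compute d first:
c=cos(1.4489/2)=0.748864, s=sin(1.4489/2)=0.662724; N=√[720·1·720·1]=720.000000
k: max(0,(3)−(3))=0 … min(3+(3),3−(3))=0
  k=0: (−1)^0·720.0000/(720)·0.7489^6·0.6627^0 = +0.176367
d^3_{3,3}(1.4489) = +0.176367
Phases: e^{-i·(3)·6.1704}=+0.943302+0.331937i, e^{-i·(3)·5.6851}=-0.221605+0.975137i ⇒ D=-0.093955+0.149258i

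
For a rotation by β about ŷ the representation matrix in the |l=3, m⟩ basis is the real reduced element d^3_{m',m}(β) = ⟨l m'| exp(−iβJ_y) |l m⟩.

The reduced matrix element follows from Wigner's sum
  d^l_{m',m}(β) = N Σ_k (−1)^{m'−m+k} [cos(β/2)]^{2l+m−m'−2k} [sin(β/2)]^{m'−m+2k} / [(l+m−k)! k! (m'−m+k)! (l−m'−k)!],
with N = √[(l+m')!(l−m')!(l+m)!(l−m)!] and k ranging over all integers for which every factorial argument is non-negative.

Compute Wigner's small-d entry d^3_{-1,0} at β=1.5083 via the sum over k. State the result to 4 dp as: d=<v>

d^3_{-1,0}(β=1.5083) via Wigner's sum:
With c≡cos(β/2)=0.728854 and s≡sin(β/2)=0.684669, N=[2·24·6·6]^{1/2}=41.569219
The bounds max(0,m−m')=1 and min(l+m,l−m')=3 give 3 terms
  k=1: (−1)^0·41.5692/(12)·0.7289^5·0.6847^1 = +0.487836
  k=2: (−1)^1·41.5692/(4)·0.7289^3·0.6847^3 = -1.291445
  k=3: (−1)^2·41.5692/(12)·0.7289^1·0.6847^5 = +0.379871
d^3_{-1,0}(1.5083) = +0.487836 -1.291445 +0.379871 = -0.423739

d=-0.4237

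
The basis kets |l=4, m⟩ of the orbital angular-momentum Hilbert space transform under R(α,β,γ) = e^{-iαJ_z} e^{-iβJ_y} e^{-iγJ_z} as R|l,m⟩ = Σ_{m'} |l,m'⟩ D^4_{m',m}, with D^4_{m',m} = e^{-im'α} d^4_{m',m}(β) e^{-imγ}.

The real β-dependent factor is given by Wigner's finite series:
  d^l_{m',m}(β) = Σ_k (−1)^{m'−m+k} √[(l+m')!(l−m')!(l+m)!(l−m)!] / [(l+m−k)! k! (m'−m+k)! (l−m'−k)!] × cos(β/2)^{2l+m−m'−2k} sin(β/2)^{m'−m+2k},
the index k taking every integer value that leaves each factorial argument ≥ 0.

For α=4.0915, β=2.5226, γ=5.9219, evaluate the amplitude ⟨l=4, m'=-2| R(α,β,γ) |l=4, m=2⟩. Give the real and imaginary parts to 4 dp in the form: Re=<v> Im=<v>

Split into d^4_{-2,2}(β=2.5226) × two z-phases.
With c≡cos(β/2)=0.304579 and s≡sin(β/2)=0.952487, N=[2·720·720·2]^{1/2}=1440.000000
The bounds max(0,m−m')=4 and min(l+m,l−m')=6 give 3 terms
  k=4: (−1)^0·1440.0000/(96)·0.3046^4·0.9525^4 = +0.106250
  k=5: (−1)^1·1440.0000/(120)·0.3046^2·0.9525^6 = -0.831258
  k=6: (−1)^2·1440.0000/(1440)·0.3046^0·0.9525^8 = +0.677443
d^4_{-2,2}(2.5226) = +0.106250 -0.831258 +0.677443 = -0.047565
D = (-0.323114+0.946360i)·(-0.047565)·(+0.750108+0.661315i) = +0.041296-0.023601i

Re=0.0413 Im=-0.0236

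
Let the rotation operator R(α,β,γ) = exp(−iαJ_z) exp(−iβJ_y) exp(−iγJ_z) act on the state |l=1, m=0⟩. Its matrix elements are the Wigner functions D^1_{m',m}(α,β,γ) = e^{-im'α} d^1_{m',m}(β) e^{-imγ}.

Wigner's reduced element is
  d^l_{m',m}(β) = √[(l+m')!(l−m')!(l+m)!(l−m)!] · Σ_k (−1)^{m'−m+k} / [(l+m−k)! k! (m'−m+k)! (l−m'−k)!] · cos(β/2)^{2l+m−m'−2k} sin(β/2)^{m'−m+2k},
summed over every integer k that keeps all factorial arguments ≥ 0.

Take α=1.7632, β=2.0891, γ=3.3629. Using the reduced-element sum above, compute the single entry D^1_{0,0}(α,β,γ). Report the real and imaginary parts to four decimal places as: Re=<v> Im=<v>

Re=-0.4954 Im=0.0000

Split into d^1_{0,0}(β=2.0891) × two z-phases.
With c≡cos(β/2)=0.502291 and s≡sin(β/2)=0.864699, N=[1·1·1·1]^{1/2}=1.000000
k∈{0,1} keeps every argument non-negative
  k=0: (−1)^0·1.0000/(1)·0.5023^2·0.8647^0 = +0.252296
  k=1: (−1)^1·1.0000/(1)·0.5023^0·0.8647^2 = -0.747704
d^1_{0,0}(2.0891) = +0.252296 -0.747704 = -0.495407
Attach z-rotation phases: D = e^{-i(0)(1.7632)}·(-0.495407)·e^{-i(0)(3.3629)} = -0.495407+0.000000i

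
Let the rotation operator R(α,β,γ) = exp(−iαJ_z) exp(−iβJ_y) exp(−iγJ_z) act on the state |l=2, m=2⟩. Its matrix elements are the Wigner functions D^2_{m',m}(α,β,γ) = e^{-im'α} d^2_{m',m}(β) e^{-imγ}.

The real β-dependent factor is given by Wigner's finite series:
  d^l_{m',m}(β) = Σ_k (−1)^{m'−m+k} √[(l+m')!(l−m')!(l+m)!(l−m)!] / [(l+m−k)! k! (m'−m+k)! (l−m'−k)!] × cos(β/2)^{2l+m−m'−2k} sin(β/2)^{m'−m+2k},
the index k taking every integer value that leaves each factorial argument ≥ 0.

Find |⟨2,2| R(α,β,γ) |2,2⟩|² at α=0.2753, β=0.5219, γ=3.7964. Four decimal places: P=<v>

P=0.7592

First d^2_{2,2}(β=0.5219), then the phase factors e^{-i(2)α} and e^{-i(2)γ}:
Half-angle: c=0.966145, s=0.257999. N=√(24·1·24·1)=24.000000
k∈{0} keeps every argument non-negative
  k=0: (−1)^0·24.0000/(24)·0.9661^4·0.2580^0 = +0.871304
d^2_{2,2}(0.5219) = +0.871304
|D^2_{2,2}|² = |d^2_{2,2}(β)|² = (+0.871304)² = 0.759171 (the z-rotation phases have unit modulus)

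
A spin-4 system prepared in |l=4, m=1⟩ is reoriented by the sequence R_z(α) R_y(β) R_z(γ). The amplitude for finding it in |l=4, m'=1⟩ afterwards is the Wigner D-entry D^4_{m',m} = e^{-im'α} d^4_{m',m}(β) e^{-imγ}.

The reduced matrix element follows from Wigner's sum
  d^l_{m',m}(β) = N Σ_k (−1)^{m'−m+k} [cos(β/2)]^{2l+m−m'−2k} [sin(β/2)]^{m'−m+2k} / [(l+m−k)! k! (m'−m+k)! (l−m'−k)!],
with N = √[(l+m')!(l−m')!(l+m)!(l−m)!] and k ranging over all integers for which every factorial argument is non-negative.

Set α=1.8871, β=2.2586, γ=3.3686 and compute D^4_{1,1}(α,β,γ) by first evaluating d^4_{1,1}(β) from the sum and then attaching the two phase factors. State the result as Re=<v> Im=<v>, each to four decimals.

Re=-0.2081 Im=-0.3446

First d^4_{1,1}(β=2.2586), then the phase factors e^{-i(1)α} and e^{-i(1)γ}:
Half-angle: c=0.427293, s=0.904113. N=√(120·6·120·6)=720.000000
Admissible k: 0..3 (factorial args all ≥0)
  k=0: (−1)^0·720.0000/(720)·0.4273^8·0.9041^0 = +0.001111
  k=1: (−1)^1·720.0000/(48)·0.4273^6·0.9041^2 = -0.074626
  k=2: (−1)^2·720.0000/(24)·0.4273^4·0.9041^4 = +0.668213
  k=3: (−1)^3·720.0000/(72)·0.4273^2·0.9041^6 = -0.997214
d^4_{1,1}(2.2586) = +0.001111 -0.074626 +0.668213 -0.997214 = -0.402516
Phases: e^{-i·(1)·1.8871}=-0.311056-0.950392i, e^{-i·(1)·3.3686}=-0.974344+0.225063i ⇒ D=-0.208090-0.344554i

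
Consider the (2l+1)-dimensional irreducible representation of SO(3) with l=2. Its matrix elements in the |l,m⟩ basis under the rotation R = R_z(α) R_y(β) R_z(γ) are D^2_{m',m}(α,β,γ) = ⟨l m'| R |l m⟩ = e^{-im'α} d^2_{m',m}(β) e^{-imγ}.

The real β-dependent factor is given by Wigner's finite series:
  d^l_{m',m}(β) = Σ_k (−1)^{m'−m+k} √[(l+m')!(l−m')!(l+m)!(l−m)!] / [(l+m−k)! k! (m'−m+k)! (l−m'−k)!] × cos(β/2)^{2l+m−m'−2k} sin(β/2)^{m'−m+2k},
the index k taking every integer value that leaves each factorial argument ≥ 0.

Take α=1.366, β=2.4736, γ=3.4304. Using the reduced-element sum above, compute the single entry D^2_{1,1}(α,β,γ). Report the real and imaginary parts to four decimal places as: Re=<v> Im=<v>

D^2_{1,1}(1.366,2.4736,3.4304) = e^{-i·1·1.366}·d^2_{1,1}(2.4736)·e^{-i·1·3.4304}. Compute d first:
With c≡cos(β/2)=0.327821 and s≡sin(β/2)=0.944740, N=[6·1·6·1]^{1/2}=6.000000
k: max(0,(1)−(1))=0 … min(2+(1),2−(1))=1
  k=0: (−1)^0·6.0000/(6)·0.3278^4·0.9447^0 = +0.011549
  k=1: (−1)^1·6.0000/(2)·0.3278^2·0.9447^2 = -0.287753
d^2_{1,1}(2.4736) = +0.011549 -0.287753 = -0.276204
Phases: e^{-i·(1)·1.366}=+0.203368-0.979102i, e^{-i·(1)·3.4304}=-0.958584+0.284809i ⇒ D=-0.023177-0.275230i

Re=-0.0232 Im=-0.2752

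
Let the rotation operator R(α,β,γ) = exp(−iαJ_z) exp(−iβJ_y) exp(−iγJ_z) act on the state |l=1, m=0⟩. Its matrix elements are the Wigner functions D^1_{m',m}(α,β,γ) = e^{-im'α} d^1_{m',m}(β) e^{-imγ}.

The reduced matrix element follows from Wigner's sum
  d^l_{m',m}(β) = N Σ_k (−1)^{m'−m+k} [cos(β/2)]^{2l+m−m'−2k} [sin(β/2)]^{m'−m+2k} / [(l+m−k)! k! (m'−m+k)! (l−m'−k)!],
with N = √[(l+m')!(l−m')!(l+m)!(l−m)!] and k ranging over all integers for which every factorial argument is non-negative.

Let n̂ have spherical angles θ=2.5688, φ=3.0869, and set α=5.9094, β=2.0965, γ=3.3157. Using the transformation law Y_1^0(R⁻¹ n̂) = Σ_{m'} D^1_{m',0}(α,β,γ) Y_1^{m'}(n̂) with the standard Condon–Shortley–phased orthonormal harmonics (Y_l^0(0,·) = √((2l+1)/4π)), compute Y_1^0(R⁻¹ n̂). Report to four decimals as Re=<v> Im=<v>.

Need the full column D^1_{m',0} for m'=−1..1 at α=5.9094, β=2.0965, γ=3.3157.
cos(β/2)=0.499088, sin(β/2)=0.866551
d^1_{-1,0}: single k=1 term ⇒ +0.611627;  D = +0.569395-0.223331i
d^1_{0,0}: k∈[0..1] ⇒ +0.249089 -0.750911 = -0.501822;  D = -0.501822+0.000000i
d^1_{1,0}: single k=0 term ⇒ -0.611627;  D = -0.569395-0.223331i
Y_1^{m'}(θ=2.5688,φ=3.0869) and Σ D·Y over m':
  (+0.5694-0.2233i)·(-0.1870-0.0102i)  (-0.5018+0.0000i)·(-0.4106+0.0000i)  (-0.5694-0.2233i)·(+0.1870-0.0102i)
Y_1^0(R⁻¹ n̂) = -0.011437+0.000000i

Re=-0.0114 Im=0.0000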